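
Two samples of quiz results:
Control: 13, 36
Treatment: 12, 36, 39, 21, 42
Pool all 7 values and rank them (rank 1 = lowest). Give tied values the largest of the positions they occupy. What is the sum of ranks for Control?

Sorted (ascending): 12, 13, 21, 36, 36, 39, 42
The 2 values of 36 occupy positions 4–5 → each gets rank 5.
Control values → pooled ranks: 13→2, 36→5
Rank sum = 2 + 5 = 7

7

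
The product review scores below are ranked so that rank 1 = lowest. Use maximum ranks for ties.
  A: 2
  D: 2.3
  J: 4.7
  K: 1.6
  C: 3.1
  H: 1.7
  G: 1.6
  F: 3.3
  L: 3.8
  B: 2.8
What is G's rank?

Sorted (ascending): 1.6, 1.6, 1.7, 2, 2.3, 2.8, 3.1, 3.3, 3.8, 4.7
The 2 values of 1.6 occupy positions 1–2 → each gets rank 2.
G has value 1.6 → rank 2.

2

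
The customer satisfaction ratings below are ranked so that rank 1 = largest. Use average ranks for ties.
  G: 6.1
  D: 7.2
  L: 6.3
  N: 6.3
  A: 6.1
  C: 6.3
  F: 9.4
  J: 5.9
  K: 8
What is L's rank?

Sorted (descending): 9.4, 8, 7.2, 6.3, 6.3, 6.3, 6.1, 6.1, 5.9
The 3 values of 6.3 occupy positions 4–6 → average rank 5.
The 2 values of 6.1 occupy positions 7–8 → average rank (7+8)/2 = 7.5.
L has value 6.3 → rank 5.

5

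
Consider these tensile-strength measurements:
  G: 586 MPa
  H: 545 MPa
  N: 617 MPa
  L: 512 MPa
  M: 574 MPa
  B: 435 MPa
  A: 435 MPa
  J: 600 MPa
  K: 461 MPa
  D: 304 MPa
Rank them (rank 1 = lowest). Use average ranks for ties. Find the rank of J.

9

Sorted (ascending): 304, 435, 435, 461, 512, 545, 574, 586, 600, 617
The 2 values of 435 occupy positions 2–3 → average rank (2+3)/2 = 2.5.
J has value 600 MPa → rank 9.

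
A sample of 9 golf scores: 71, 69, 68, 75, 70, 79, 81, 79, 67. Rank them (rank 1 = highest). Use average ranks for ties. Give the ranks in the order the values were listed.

5, 7, 8, 4, 6, 2.5, 1, 2.5, 9

Sorted (descending): 81, 79, 79, 75, 71, 70, 69, 68, 67
The 2 values of 79 occupy positions 2–3 → average rank (2+3)/2 = 2.5.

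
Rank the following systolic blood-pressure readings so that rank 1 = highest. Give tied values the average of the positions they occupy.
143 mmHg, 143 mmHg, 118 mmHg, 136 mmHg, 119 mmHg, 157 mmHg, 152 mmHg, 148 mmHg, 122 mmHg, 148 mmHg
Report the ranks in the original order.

Sorted (descending): 157, 152, 148, 148, 143, 143, 136, 122, 119, 118
The 2 values of 148 occupy positions 3–4 → average rank (3+4)/2 = 3.5.
The 2 values of 143 occupy positions 5–6 → average rank (5+6)/2 = 5.5.

5.5, 5.5, 10, 7, 9, 1, 2, 3.5, 8, 3.5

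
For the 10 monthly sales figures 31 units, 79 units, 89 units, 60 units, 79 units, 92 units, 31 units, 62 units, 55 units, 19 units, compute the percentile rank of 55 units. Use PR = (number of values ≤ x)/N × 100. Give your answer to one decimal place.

40.0

N = 10.
Strictly below 55: 3. Equal to 55: 1.
PR = 4/10 × 100 = 40.0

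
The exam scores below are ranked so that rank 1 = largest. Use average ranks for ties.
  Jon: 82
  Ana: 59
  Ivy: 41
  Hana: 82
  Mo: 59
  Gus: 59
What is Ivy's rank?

6

Sorted (descending): 82, 82, 59, 59, 59, 41
The 2 values of 82 occupy positions 1–2 → average rank (1+2)/2 = 1.5.
The 3 values of 59 occupy positions 3–5 → average rank 4.
Ivy has value 41 → rank 6.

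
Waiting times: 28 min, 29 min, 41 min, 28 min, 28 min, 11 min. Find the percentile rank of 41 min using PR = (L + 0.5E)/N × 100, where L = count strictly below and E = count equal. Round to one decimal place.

N = 6.
Strictly below 41: 5. Equal to 41: 1.
PR = (5 + 0.5·1)/6 × 100 = 91.7

91.7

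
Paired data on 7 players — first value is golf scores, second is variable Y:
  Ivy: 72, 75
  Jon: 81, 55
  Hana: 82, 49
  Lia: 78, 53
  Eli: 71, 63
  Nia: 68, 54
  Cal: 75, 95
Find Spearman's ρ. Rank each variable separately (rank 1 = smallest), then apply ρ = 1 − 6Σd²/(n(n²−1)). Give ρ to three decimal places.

-0.429

Ranks of variable 1: 3, 6, 7, 5, 2, 1, 4
Ranks of variable 2: 6, 4, 1, 2, 5, 3, 7
d = r₁ − r₂: -3, 2, 6, 3, -3, -2, -3
d²: 9, 4, 36, 9, 9, 4, 9; Σd² = 80
ρ = 1 − 6·80/(7·48) = 1 − 480/336 = -0.429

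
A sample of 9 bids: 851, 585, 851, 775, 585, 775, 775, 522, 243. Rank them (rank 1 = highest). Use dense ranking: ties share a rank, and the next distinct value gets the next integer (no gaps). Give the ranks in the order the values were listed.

1, 3, 1, 2, 3, 2, 2, 4, 5

Sorted (descending): 851, 851, 775, 775, 775, 585, 585, 522, 243
The 2 values of 851 share dense rank 1.
The 3 values of 775 share dense rank 2.
The 2 values of 585 share dense rank 3.
Remaining distinct values take the next consecutive integers.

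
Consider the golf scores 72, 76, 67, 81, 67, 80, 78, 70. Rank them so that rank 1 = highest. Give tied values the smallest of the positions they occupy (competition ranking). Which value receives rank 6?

70

Sorted (descending): 81, 80, 78, 76, 72, 70, 67, 67
The 2 values of 67 occupy positions 7–8 → each gets rank 7.
Rank 6 → value 70.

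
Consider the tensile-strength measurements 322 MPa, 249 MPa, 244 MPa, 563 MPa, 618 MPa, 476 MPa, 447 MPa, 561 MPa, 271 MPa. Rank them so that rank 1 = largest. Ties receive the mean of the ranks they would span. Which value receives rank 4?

476

Sorted (descending): 618, 563, 561, 476, 447, 322, 271, 249, 244
No ties — each value takes its position as its rank.
Rank 4 → value 476.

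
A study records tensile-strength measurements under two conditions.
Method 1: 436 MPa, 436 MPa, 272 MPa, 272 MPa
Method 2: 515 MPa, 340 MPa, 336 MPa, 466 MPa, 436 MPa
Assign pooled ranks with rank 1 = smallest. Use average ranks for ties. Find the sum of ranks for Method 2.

30

Sorted (ascending): 272, 272, 336, 340, 436, 436, 436, 466, 515
The 2 values of 272 occupy positions 1–2 → average rank (1+2)/2 = 1.5.
The 3 values of 436 occupy positions 5–7 → average rank 6.
Method 2 values → pooled ranks: 515→9, 340→4, 336→3, 466→8, 436→6
Rank sum = 9 + 4 + 3 + 8 + 6 = 30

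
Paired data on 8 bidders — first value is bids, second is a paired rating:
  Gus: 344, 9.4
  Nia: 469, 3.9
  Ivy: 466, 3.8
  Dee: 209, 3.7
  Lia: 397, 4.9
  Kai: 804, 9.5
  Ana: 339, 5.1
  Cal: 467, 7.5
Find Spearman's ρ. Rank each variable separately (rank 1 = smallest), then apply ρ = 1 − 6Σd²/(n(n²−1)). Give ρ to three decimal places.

Ranks of variable 1: 3, 7, 5, 1, 4, 8, 2, 6
Ranks of variable 2: 7, 3, 2, 1, 4, 8, 5, 6
d = r₁ − r₂: -4, 4, 3, 0, 0, 0, -3, 0
d²: 16, 16, 9, 0, 0, 0, 9, 0; Σd² = 50
ρ = 1 − 6·50/(8·63) = 1 − 300/504 = 0.405

0.405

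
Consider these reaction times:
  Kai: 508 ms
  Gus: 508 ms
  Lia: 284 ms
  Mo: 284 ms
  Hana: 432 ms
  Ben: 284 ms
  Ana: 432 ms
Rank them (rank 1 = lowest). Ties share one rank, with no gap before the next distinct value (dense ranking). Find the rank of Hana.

Sorted (ascending): 284, 284, 284, 432, 432, 508, 508
The 3 values of 284 share dense rank 1.
The 2 values of 432 share dense rank 2.
The 2 values of 508 share dense rank 3.
Hana has value 432 ms → rank 2.

2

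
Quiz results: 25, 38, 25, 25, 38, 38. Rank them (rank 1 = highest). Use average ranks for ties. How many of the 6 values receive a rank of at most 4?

Sorted (descending): 38, 38, 38, 25, 25, 25
The 3 values of 38 occupy positions 1–3 → average rank 2.
The 3 values of 25 occupy positions 4–6 → average rank 5.
Ranks ≤ 4: {2, 2, 2} → 3 values.

3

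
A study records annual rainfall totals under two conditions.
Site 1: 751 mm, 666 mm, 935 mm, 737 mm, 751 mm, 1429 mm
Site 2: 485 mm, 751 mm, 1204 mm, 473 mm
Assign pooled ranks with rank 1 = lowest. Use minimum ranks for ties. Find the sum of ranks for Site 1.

35

Sorted (ascending): 473, 485, 666, 737, 751, 751, 751, 935, 1204, 1429
The 3 values of 751 occupy positions 5–7 → each gets rank 5.
Site 1 values → pooled ranks: 751→5, 666→3, 935→8, 737→4, 751→5, 1429→10
Rank sum = 5 + 3 + 8 + 4 + 5 + 10 = 35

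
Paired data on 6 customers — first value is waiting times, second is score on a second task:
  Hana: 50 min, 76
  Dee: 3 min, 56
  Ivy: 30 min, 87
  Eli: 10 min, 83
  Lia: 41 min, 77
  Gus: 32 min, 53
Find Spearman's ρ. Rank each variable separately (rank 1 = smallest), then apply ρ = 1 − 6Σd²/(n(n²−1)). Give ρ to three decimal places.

Ranks of variable 1: 6, 1, 3, 2, 5, 4
Ranks of variable 2: 3, 2, 6, 5, 4, 1
d = r₁ − r₂: 3, -1, -3, -3, 1, 3
d²: 9, 1, 9, 9, 1, 9; Σd² = 38
ρ = 1 − 6·38/(6·35) = 1 − 228/210 = -0.086

-0.086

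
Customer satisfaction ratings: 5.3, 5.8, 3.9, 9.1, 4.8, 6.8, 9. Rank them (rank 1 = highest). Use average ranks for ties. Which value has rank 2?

Sorted (descending): 9.1, 9, 6.8, 5.8, 5.3, 4.8, 3.9
No ties — each value takes its position as its rank.
Rank 2 → value 9.

9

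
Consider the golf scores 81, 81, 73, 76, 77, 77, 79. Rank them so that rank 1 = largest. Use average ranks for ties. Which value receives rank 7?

Sorted (descending): 81, 81, 79, 77, 77, 76, 73
The 2 values of 81 occupy positions 1–2 → average rank (1+2)/2 = 1.5.
The 2 values of 77 occupy positions 4–5 → average rank (4+5)/2 = 4.5.
Rank 7 → value 73.

73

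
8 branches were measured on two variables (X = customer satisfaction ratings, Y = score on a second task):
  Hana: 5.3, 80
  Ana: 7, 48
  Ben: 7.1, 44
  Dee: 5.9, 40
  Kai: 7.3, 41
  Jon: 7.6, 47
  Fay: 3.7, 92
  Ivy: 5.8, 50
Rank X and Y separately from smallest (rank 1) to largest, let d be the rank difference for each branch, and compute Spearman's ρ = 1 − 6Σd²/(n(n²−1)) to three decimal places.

-0.690

Ranks of variable 1: 2, 5, 6, 4, 7, 8, 1, 3
Ranks of variable 2: 7, 5, 3, 1, 2, 4, 8, 6
d = r₁ − r₂: -5, 0, 3, 3, 5, 4, -7, -3
d²: 25, 0, 9, 9, 25, 16, 49, 9; Σd² = 142
ρ = 1 − 6·142/(8·63) = 1 − 852/504 = -0.690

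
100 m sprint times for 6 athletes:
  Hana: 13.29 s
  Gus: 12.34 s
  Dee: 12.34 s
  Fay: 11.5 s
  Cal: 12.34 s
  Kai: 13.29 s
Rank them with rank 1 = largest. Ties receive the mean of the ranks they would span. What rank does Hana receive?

1.5

Sorted (descending): 13.29, 13.29, 12.34, 12.34, 12.34, 11.5
The 2 values of 13.29 occupy positions 1–2 → average rank (1+2)/2 = 1.5.
The 3 values of 12.34 occupy positions 3–5 → average rank 4.
Hana has value 13.29 s → rank 1.5.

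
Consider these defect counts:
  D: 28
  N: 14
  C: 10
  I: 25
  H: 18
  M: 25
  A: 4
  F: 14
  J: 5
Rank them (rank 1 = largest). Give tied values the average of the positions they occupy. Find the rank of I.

Sorted (descending): 28, 25, 25, 18, 14, 14, 10, 5, 4
The 2 values of 25 occupy positions 2–3 → average rank (2+3)/2 = 2.5.
The 2 values of 14 occupy positions 5–6 → average rank (5+6)/2 = 5.5.
I has value 25 → rank 2.5.

2.5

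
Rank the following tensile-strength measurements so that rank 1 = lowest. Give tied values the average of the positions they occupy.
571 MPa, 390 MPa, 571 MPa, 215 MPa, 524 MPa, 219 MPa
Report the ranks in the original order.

5.5, 3, 5.5, 1, 4, 2

Sorted (ascending): 215, 219, 390, 524, 571, 571
The 2 values of 571 occupy positions 5–6 → average rank (5+6)/2 = 5.5.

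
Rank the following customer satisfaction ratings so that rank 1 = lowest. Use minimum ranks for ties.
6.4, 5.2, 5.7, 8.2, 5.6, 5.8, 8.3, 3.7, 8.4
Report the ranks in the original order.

6, 2, 4, 7, 3, 5, 8, 1, 9

Sorted (ascending): 3.7, 5.2, 5.6, 5.7, 5.8, 6.4, 8.2, 8.3, 8.4
No ties — each value takes its position as its rank.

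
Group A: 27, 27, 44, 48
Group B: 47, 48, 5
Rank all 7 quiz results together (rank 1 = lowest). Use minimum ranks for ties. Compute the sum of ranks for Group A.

14

Sorted (ascending): 5, 27, 27, 44, 47, 48, 48
The 2 values of 27 occupy positions 2–3 → each gets rank 2.
The 2 values of 48 occupy positions 6–7 → each gets rank 6.
Group A values → pooled ranks: 27→2, 27→2, 44→4, 48→6
Rank sum = 2 + 2 + 4 + 6 = 14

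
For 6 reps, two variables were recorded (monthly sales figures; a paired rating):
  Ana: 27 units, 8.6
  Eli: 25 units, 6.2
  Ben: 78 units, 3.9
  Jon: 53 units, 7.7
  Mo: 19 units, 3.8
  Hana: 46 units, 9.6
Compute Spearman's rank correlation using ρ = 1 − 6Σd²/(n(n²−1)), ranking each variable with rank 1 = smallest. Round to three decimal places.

0.257

Ranks of variable 1: 3, 2, 6, 5, 1, 4
Ranks of variable 2: 5, 3, 2, 4, 1, 6
d = r₁ − r₂: -2, -1, 4, 1, 0, -2
d²: 4, 1, 16, 1, 0, 4; Σd² = 26
ρ = 1 − 6·26/(6·35) = 1 − 156/210 = 0.257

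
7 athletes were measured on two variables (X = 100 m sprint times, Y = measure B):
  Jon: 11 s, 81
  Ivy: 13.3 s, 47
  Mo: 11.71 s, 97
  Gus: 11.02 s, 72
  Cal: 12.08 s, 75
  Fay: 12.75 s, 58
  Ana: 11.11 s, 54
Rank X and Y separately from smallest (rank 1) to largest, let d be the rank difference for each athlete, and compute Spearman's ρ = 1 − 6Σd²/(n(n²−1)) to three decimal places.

-0.500

Ranks of variable 1: 1, 7, 4, 2, 5, 6, 3
Ranks of variable 2: 6, 1, 7, 4, 5, 3, 2
d = r₁ − r₂: -5, 6, -3, -2, 0, 3, 1
d²: 25, 36, 9, 4, 0, 9, 1; Σd² = 84
ρ = 1 − 6·84/(7·48) = 1 − 504/336 = -0.500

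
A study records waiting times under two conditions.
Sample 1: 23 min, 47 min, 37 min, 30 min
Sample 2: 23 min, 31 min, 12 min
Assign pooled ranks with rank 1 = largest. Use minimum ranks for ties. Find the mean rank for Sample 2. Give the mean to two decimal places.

5.00

Sorted (descending): 47, 37, 31, 30, 23, 23, 12
The 2 values of 23 occupy positions 5–6 → each gets rank 5.
Sample 2 values → pooled ranks: 23→5, 31→3, 12→7
Mean rank = (5 + 3 + 7) / 3 = 5.00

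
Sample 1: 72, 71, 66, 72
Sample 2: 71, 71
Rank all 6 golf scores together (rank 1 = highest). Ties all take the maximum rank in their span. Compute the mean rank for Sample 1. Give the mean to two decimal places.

3.75

Sorted (descending): 72, 72, 71, 71, 71, 66
The 2 values of 72 occupy positions 1–2 → each gets rank 2.
The 3 values of 71 occupy positions 3–5 → each gets rank 5.
Sample 1 values → pooled ranks: 72→2, 71→5, 66→6, 72→2
Mean rank = (2 + 5 + 6 + 2) / 4 = 3.75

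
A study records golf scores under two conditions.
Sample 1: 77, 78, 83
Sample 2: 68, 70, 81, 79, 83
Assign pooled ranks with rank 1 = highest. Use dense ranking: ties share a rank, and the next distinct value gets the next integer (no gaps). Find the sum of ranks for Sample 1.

10

Sorted (descending): 83, 83, 81, 79, 78, 77, 70, 68
The 2 values of 83 share dense rank 1.
Remaining distinct values take the next consecutive integers.
Sample 1 values → pooled ranks: 77→5, 78→4, 83→1
Rank sum = 5 + 4 + 1 = 10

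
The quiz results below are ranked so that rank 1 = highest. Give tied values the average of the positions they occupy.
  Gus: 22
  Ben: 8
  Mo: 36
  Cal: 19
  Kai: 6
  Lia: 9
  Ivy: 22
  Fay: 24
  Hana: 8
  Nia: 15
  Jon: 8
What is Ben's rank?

Sorted (descending): 36, 24, 22, 22, 19, 15, 9, 8, 8, 8, 6
The 2 values of 22 occupy positions 3–4 → average rank (3+4)/2 = 3.5.
The 3 values of 8 occupy positions 8–10 → average rank 9.
Ben has value 8 → rank 9.

9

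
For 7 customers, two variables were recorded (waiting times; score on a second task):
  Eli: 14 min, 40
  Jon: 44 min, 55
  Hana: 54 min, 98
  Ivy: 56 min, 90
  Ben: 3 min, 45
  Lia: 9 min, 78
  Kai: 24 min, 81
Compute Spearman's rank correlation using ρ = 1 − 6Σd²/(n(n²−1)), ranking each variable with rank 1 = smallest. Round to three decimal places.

Ranks of variable 1: 3, 5, 6, 7, 1, 2, 4
Ranks of variable 2: 1, 3, 7, 6, 2, 4, 5
d = r₁ − r₂: 2, 2, -1, 1, -1, -2, -1
d²: 4, 4, 1, 1, 1, 4, 1; Σd² = 16
ρ = 1 − 6·16/(7·48) = 1 − 96/336 = 0.714

0.714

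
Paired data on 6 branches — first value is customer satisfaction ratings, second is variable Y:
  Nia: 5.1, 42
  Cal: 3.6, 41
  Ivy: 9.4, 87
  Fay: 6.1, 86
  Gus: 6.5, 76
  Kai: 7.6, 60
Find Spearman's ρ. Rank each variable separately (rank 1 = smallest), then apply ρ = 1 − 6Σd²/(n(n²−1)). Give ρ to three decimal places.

0.771

Ranks of variable 1: 2, 1, 6, 3, 4, 5
Ranks of variable 2: 2, 1, 6, 5, 4, 3
d = r₁ − r₂: 0, 0, 0, -2, 0, 2
d²: 0, 0, 0, 4, 0, 4; Σd² = 8
ρ = 1 − 6·8/(6·35) = 1 − 48/210 = 0.771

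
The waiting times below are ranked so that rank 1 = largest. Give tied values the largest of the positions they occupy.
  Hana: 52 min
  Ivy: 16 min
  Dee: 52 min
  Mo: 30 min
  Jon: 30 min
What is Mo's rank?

Sorted (descending): 52, 52, 30, 30, 16
The 2 values of 52 occupy positions 1–2 → each gets rank 2.
The 2 values of 30 occupy positions 3–4 → each gets rank 4.
Mo has value 30 min → rank 4.

4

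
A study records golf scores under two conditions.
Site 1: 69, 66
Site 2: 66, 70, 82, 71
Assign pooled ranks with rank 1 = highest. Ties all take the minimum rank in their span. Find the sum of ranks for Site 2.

Sorted (descending): 82, 71, 70, 69, 66, 66
The 2 values of 66 occupy positions 5–6 → each gets rank 5.
Site 2 values → pooled ranks: 66→5, 70→3, 82→1, 71→2
Rank sum = 5 + 3 + 1 + 2 = 11

11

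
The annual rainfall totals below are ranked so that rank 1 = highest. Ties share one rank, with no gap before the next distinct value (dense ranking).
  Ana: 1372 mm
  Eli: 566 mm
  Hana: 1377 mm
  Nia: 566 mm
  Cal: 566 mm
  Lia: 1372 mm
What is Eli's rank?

3

Sorted (descending): 1377, 1372, 1372, 566, 566, 566
The 2 values of 1372 share dense rank 2.
The 3 values of 566 share dense rank 3.
Remaining distinct values take the next consecutive integers.
Eli has value 566 mm → rank 3.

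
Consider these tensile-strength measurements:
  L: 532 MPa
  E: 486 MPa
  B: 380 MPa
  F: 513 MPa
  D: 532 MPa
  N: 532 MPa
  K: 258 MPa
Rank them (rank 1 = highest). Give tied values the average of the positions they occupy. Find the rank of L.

Sorted (descending): 532, 532, 532, 513, 486, 380, 258
The 3 values of 532 occupy positions 1–3 → average rank 2.
L has value 532 MPa → rank 2.

2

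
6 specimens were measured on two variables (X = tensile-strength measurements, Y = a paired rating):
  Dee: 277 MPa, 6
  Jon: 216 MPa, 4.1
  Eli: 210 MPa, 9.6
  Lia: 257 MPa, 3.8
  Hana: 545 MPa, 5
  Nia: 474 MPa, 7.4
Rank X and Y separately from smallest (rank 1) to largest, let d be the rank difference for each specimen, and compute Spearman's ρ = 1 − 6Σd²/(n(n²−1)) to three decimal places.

-0.086

Ranks of variable 1: 4, 2, 1, 3, 6, 5
Ranks of variable 2: 4, 2, 6, 1, 3, 5
d = r₁ − r₂: 0, 0, -5, 2, 3, 0
d²: 0, 0, 25, 4, 9, 0; Σd² = 38
ρ = 1 − 6·38/(6·35) = 1 − 228/210 = -0.086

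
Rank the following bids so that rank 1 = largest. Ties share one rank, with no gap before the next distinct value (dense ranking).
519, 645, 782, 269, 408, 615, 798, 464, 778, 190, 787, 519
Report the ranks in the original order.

Sorted (descending): 798, 787, 782, 778, 645, 615, 519, 519, 464, 408, 269, 190
The 2 values of 519 share dense rank 7.
Remaining distinct values take the next consecutive integers.

7, 5, 3, 10, 9, 6, 1, 8, 4, 11, 2, 7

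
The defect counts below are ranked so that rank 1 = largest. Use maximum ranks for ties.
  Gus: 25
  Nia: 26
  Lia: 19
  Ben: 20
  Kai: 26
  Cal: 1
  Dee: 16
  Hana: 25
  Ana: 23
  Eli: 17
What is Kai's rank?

2

Sorted (descending): 26, 26, 25, 25, 23, 20, 19, 17, 16, 1
The 2 values of 26 occupy positions 1–2 → each gets rank 2.
The 2 values of 25 occupy positions 3–4 → each gets rank 4.
Kai has value 26 → rank 2.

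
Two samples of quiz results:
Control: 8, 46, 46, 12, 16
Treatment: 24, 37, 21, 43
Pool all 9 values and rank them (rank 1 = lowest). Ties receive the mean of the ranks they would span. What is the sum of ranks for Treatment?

Sorted (ascending): 8, 12, 16, 21, 24, 37, 43, 46, 46
The 2 values of 46 occupy positions 8–9 → average rank (8+9)/2 = 8.5.
Treatment values → pooled ranks: 24→5, 37→6, 21→4, 43→7
Rank sum = 5 + 6 + 4 + 7 = 22

22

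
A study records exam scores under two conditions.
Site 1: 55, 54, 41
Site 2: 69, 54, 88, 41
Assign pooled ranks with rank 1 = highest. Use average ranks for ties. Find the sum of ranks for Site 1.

14

Sorted (descending): 88, 69, 55, 54, 54, 41, 41
The 2 values of 54 occupy positions 4–5 → average rank (4+5)/2 = 4.5.
The 2 values of 41 occupy positions 6–7 → average rank (6+7)/2 = 6.5.
Site 1 values → pooled ranks: 55→3, 54→4.5, 41→6.5
Rank sum = 3 + 4.5 + 6.5 = 14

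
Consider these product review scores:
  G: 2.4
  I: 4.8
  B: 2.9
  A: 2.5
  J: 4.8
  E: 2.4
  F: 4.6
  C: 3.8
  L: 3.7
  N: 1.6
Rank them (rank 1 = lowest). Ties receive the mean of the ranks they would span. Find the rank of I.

Sorted (ascending): 1.6, 2.4, 2.4, 2.5, 2.9, 3.7, 3.8, 4.6, 4.8, 4.8
The 2 values of 2.4 occupy positions 2–3 → average rank (2+3)/2 = 2.5.
The 2 values of 4.8 occupy positions 9–10 → average rank (9+10)/2 = 9.5.
I has value 4.8 → rank 9.5.

9.5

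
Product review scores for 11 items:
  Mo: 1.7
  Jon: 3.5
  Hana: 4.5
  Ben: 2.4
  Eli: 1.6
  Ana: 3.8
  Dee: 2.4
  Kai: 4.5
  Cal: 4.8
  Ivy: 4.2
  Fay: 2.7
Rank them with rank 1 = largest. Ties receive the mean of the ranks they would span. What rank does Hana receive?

2.5

Sorted (descending): 4.8, 4.5, 4.5, 4.2, 3.8, 3.5, 2.7, 2.4, 2.4, 1.7, 1.6
The 2 values of 4.5 occupy positions 2–3 → average rank (2+3)/2 = 2.5.
The 2 values of 2.4 occupy positions 8–9 → average rank (8+9)/2 = 8.5.
Hana has value 4.5 → rank 2.5.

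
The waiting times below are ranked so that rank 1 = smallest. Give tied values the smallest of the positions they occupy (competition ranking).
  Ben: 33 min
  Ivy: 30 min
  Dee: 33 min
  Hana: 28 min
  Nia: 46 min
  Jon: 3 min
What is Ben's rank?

4

Sorted (ascending): 3, 28, 30, 33, 33, 46
The 2 values of 33 occupy positions 4–5 → each gets rank 4.
Ben has value 33 min → rank 4.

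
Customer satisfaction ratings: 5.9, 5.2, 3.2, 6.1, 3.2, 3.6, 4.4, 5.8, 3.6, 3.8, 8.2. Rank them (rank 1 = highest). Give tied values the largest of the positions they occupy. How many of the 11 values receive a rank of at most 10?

Sorted (descending): 8.2, 6.1, 5.9, 5.8, 5.2, 4.4, 3.8, 3.6, 3.6, 3.2, 3.2
The 2 values of 3.6 occupy positions 8–9 → each gets rank 9.
The 2 values of 3.2 occupy positions 10–11 → each gets rank 11.
Ranks ≤ 10: {1, 2, 3, 4, 5, 6, 7, 9, 9} → 9 values.

9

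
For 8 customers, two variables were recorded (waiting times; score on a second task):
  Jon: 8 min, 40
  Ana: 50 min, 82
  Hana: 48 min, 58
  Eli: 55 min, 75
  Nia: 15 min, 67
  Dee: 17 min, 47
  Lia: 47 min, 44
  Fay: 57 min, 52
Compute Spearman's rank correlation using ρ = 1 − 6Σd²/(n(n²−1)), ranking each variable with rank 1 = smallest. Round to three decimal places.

0.524

Ranks of variable 1: 1, 6, 5, 7, 2, 3, 4, 8
Ranks of variable 2: 1, 8, 5, 7, 6, 3, 2, 4
d = r₁ − r₂: 0, -2, 0, 0, -4, 0, 2, 4
d²: 0, 4, 0, 0, 16, 0, 4, 16; Σd² = 40
ρ = 1 − 6·40/(8·63) = 1 − 240/504 = 0.524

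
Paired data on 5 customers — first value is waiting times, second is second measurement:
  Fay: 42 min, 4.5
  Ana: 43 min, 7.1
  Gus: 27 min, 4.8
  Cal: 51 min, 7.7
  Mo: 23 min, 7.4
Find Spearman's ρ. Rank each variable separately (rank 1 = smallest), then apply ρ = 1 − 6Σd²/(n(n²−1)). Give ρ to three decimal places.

Ranks of variable 1: 3, 4, 2, 5, 1
Ranks of variable 2: 1, 3, 2, 5, 4
d = r₁ − r₂: 2, 1, 0, 0, -3
d²: 4, 1, 0, 0, 9; Σd² = 14
ρ = 1 − 6·14/(5·24) = 1 − 84/120 = 0.300

0.300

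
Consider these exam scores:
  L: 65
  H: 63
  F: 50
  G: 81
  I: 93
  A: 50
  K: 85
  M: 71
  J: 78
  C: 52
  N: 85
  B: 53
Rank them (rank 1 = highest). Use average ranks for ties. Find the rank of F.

11.5

Sorted (descending): 93, 85, 85, 81, 78, 71, 65, 63, 53, 52, 50, 50
The 2 values of 85 occupy positions 2–3 → average rank (2+3)/2 = 2.5.
The 2 values of 50 occupy positions 11–12 → average rank (11+12)/2 = 11.5.
F has value 50 → rank 11.5.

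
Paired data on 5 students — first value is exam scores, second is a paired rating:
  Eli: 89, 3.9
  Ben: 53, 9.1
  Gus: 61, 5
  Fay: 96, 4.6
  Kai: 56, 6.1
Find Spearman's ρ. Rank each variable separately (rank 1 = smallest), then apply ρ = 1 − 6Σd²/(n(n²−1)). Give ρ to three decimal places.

-0.900

Ranks of variable 1: 4, 1, 3, 5, 2
Ranks of variable 2: 1, 5, 3, 2, 4
d = r₁ − r₂: 3, -4, 0, 3, -2
d²: 9, 16, 0, 9, 4; Σd² = 38
ρ = 1 − 6·38/(5·24) = 1 − 228/120 = -0.900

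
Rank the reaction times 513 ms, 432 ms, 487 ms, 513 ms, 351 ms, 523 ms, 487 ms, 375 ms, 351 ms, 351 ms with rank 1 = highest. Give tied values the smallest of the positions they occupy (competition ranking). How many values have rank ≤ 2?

Sorted (descending): 523, 513, 513, 487, 487, 432, 375, 351, 351, 351
The 2 values of 513 occupy positions 2–3 → each gets rank 2.
The 2 values of 487 occupy positions 4–5 → each gets rank 4.
The 3 values of 351 occupy positions 8–10 → each gets rank 8.
Ranks ≤ 2: {1, 2, 2} → 3 values.

3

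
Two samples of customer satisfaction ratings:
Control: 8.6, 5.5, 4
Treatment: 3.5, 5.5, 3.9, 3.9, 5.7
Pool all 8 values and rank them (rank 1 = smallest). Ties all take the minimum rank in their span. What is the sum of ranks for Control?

Sorted (ascending): 3.5, 3.9, 3.9, 4, 5.5, 5.5, 5.7, 8.6
The 2 values of 3.9 occupy positions 2–3 → each gets rank 2.
The 2 values of 5.5 occupy positions 5–6 → each gets rank 5.
Control values → pooled ranks: 8.6→8, 5.5→5, 4→4
Rank sum = 8 + 5 + 4 = 17

17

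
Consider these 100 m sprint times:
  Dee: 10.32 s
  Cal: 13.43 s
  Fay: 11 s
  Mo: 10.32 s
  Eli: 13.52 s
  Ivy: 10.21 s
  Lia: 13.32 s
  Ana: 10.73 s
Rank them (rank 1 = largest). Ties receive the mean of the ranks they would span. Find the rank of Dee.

6.5

Sorted (descending): 13.52, 13.43, 13.32, 11, 10.73, 10.32, 10.32, 10.21
The 2 values of 10.32 occupy positions 6–7 → average rank (6+7)/2 = 6.5.
Dee has value 10.32 s → rank 6.5.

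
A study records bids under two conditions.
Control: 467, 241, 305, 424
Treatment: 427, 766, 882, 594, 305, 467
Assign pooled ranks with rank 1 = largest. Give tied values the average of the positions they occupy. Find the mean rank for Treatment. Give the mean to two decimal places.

Sorted (descending): 882, 766, 594, 467, 467, 427, 424, 305, 305, 241
The 2 values of 467 occupy positions 4–5 → average rank (4+5)/2 = 4.5.
The 2 values of 305 occupy positions 8–9 → average rank (8+9)/2 = 8.5.
Treatment values → pooled ranks: 427→6, 766→2, 882→1, 594→3, 305→8.5, 467→4.5
Mean rank = (6 + 2 + 1 + 3 + 8.5 + 4.5) / 6 = 4.17

4.17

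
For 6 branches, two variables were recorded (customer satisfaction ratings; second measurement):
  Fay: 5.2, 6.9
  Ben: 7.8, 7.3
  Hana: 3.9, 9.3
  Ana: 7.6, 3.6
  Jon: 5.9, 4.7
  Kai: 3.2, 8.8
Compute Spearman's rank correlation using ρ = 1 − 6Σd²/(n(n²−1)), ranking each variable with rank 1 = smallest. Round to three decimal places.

-0.600

Ranks of variable 1: 3, 6, 2, 5, 4, 1
Ranks of variable 2: 3, 4, 6, 1, 2, 5
d = r₁ − r₂: 0, 2, -4, 4, 2, -4
d²: 0, 4, 16, 16, 4, 16; Σd² = 56
ρ = 1 − 6·56/(6·35) = 1 − 336/210 = -0.600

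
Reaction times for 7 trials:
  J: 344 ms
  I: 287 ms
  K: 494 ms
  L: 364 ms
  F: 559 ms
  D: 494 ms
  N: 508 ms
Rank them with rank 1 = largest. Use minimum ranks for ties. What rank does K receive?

Sorted (descending): 559, 508, 494, 494, 364, 344, 287
The 2 values of 494 occupy positions 3–4 → each gets rank 3.
K has value 494 ms → rank 3.

3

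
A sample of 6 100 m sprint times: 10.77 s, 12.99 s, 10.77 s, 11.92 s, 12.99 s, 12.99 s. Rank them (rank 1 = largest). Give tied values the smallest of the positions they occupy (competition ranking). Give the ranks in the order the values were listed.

Sorted (descending): 12.99, 12.99, 12.99, 11.92, 10.77, 10.77
The 3 values of 12.99 occupy positions 1–3 → each gets rank 1.
The 2 values of 10.77 occupy positions 5–6 → each gets rank 5.

5, 1, 5, 4, 1, 1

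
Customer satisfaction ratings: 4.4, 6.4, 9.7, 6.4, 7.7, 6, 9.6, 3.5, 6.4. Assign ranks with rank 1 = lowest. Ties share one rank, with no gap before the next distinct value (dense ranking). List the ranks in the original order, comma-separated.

Sorted (ascending): 3.5, 4.4, 6, 6.4, 6.4, 6.4, 7.7, 9.6, 9.7
The 3 values of 6.4 share dense rank 4.
Remaining distinct values take the next consecutive integers.

2, 4, 7, 4, 5, 3, 6, 1, 4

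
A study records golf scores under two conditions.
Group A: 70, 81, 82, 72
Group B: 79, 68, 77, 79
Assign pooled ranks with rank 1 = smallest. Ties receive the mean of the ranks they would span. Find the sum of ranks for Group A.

Sorted (ascending): 68, 70, 72, 77, 79, 79, 81, 82
The 2 values of 79 occupy positions 5–6 → average rank (5+6)/2 = 5.5.
Group A values → pooled ranks: 70→2, 81→7, 82→8, 72→3
Rank sum = 2 + 7 + 8 + 3 = 20

20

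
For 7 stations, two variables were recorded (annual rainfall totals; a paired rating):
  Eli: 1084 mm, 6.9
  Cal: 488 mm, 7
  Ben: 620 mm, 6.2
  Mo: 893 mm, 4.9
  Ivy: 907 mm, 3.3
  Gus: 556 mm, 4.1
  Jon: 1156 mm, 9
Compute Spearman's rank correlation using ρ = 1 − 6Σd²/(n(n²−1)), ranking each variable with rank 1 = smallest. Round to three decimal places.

Ranks of variable 1: 6, 1, 3, 4, 5, 2, 7
Ranks of variable 2: 5, 6, 4, 3, 1, 2, 7
d = r₁ − r₂: 1, -5, -1, 1, 4, 0, 0
d²: 1, 25, 1, 1, 16, 0, 0; Σd² = 44
ρ = 1 − 6·44/(7·48) = 1 − 264/336 = 0.214

0.214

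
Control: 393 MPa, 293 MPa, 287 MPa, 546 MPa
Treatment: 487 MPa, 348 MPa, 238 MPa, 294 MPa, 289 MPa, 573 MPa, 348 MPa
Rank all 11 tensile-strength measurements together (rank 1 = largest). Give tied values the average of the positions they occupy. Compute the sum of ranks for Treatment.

42

Sorted (descending): 573, 546, 487, 393, 348, 348, 294, 293, 289, 287, 238
The 2 values of 348 occupy positions 5–6 → average rank (5+6)/2 = 5.5.
Treatment values → pooled ranks: 487→3, 348→5.5, 238→11, 294→7, 289→9, 573→1, 348→5.5
Rank sum = 3 + 5.5 + 11 + 7 + 9 + 1 + 5.5 = 42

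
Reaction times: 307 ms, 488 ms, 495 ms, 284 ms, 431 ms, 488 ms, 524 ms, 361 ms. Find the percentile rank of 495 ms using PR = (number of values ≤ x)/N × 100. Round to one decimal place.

N = 8.
Strictly below 495: 6. Equal to 495: 1.
PR = 7/8 × 100 = 87.5

87.5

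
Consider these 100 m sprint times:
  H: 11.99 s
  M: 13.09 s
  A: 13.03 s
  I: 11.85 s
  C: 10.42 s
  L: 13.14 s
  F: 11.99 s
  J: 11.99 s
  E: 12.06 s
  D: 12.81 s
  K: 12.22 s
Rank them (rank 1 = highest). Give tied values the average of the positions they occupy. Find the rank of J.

8

Sorted (descending): 13.14, 13.09, 13.03, 12.81, 12.22, 12.06, 11.99, 11.99, 11.99, 11.85, 10.42
The 3 values of 11.99 occupy positions 7–9 → average rank 8.
J has value 11.99 s → rank 8.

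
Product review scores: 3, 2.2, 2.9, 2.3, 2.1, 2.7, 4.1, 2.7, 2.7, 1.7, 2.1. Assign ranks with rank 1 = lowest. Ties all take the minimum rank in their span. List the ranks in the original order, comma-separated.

Sorted (ascending): 1.7, 2.1, 2.1, 2.2, 2.3, 2.7, 2.7, 2.7, 2.9, 3, 4.1
The 2 values of 2.1 occupy positions 2–3 → each gets rank 2.
The 3 values of 2.7 occupy positions 6–8 → each gets rank 6.

10, 4, 9, 5, 2, 6, 11, 6, 6, 1, 2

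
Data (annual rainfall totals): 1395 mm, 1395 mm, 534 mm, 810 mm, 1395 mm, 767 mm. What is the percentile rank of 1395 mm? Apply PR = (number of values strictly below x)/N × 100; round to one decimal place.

50.0

N = 6.
Strictly below 1395: 3. Equal to 1395: 3.
PR = 3/6 × 100 = 50.0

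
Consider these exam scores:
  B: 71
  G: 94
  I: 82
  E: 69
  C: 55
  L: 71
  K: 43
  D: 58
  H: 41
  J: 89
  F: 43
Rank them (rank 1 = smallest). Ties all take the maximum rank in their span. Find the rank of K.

3

Sorted (ascending): 41, 43, 43, 55, 58, 69, 71, 71, 82, 89, 94
The 2 values of 43 occupy positions 2–3 → each gets rank 3.
The 2 values of 71 occupy positions 7–8 → each gets rank 8.
K has value 43 → rank 3.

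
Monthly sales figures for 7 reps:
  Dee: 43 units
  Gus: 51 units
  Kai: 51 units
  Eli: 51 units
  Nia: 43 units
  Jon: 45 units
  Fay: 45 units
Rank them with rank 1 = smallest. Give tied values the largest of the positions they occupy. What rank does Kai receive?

7

Sorted (ascending): 43, 43, 45, 45, 51, 51, 51
The 2 values of 43 occupy positions 1–2 → each gets rank 2.
The 2 values of 45 occupy positions 3–4 → each gets rank 4.
The 3 values of 51 occupy positions 5–7 → each gets rank 7.
Kai has value 51 units → rank 7.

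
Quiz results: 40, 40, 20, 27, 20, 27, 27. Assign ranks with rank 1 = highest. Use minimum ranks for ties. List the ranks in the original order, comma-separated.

Sorted (descending): 40, 40, 27, 27, 27, 20, 20
The 2 values of 40 occupy positions 1–2 → each gets rank 1.
The 3 values of 27 occupy positions 3–5 → each gets rank 3.
The 2 values of 20 occupy positions 6–7 → each gets rank 6.

1, 1, 6, 3, 6, 3, 3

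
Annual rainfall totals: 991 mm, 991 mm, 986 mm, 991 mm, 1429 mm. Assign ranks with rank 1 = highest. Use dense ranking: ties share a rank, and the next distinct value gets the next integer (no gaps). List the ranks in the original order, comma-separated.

Sorted (descending): 1429, 991, 991, 991, 986
The 3 values of 991 share dense rank 2.
Remaining distinct values take the next consecutive integers.

2, 2, 3, 2, 1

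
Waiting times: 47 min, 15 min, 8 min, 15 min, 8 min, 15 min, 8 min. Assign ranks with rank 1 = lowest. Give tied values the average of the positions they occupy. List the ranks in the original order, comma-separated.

7, 5, 2, 5, 2, 5, 2

Sorted (ascending): 8, 8, 8, 15, 15, 15, 47
The 3 values of 8 occupy positions 1–3 → average rank 2.
The 3 values of 15 occupy positions 4–6 → average rank 5.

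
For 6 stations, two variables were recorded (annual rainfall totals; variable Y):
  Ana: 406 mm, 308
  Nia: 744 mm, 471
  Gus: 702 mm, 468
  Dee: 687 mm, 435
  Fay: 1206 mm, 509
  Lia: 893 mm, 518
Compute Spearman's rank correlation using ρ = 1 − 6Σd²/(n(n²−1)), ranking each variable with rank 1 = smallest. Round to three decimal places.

0.943

Ranks of variable 1: 1, 4, 3, 2, 6, 5
Ranks of variable 2: 1, 4, 3, 2, 5, 6
d = r₁ − r₂: 0, 0, 0, 0, 1, -1
d²: 0, 0, 0, 0, 1, 1; Σd² = 2
ρ = 1 − 6·2/(6·35) = 1 − 12/210 = 0.943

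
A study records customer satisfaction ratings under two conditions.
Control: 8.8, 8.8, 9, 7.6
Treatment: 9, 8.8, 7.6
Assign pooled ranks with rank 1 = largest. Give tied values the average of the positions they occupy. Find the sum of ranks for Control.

Sorted (descending): 9, 9, 8.8, 8.8, 8.8, 7.6, 7.6
The 2 values of 9 occupy positions 1–2 → average rank (1+2)/2 = 1.5.
The 3 values of 8.8 occupy positions 3–5 → average rank 4.
The 2 values of 7.6 occupy positions 6–7 → average rank (6+7)/2 = 6.5.
Control values → pooled ranks: 8.8→4, 8.8→4, 9→1.5, 7.6→6.5
Rank sum = 4 + 4 + 1.5 + 6.5 = 16

16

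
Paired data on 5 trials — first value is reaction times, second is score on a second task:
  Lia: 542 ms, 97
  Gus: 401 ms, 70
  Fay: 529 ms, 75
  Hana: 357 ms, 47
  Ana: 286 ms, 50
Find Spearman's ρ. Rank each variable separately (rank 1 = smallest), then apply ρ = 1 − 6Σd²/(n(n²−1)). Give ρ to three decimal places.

0.900

Ranks of variable 1: 5, 3, 4, 2, 1
Ranks of variable 2: 5, 3, 4, 1, 2
d = r₁ − r₂: 0, 0, 0, 1, -1
d²: 0, 0, 0, 1, 1; Σd² = 2
ρ = 1 − 6·2/(5·24) = 1 − 12/120 = 0.900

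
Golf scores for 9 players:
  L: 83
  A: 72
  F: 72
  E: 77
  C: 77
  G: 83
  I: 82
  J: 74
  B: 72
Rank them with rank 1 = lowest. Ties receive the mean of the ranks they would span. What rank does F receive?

2

Sorted (ascending): 72, 72, 72, 74, 77, 77, 82, 83, 83
The 3 values of 72 occupy positions 1–3 → average rank 2.
The 2 values of 77 occupy positions 5–6 → average rank (5+6)/2 = 5.5.
The 2 values of 83 occupy positions 8–9 → average rank (8+9)/2 = 8.5.
F has value 72 → rank 2.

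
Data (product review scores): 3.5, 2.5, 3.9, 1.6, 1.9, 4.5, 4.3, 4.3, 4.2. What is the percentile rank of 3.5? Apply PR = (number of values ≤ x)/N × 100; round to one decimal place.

44.4

N = 9.
Strictly below 3.5: 3. Equal to 3.5: 1.
PR = 4/9 × 100 = 44.4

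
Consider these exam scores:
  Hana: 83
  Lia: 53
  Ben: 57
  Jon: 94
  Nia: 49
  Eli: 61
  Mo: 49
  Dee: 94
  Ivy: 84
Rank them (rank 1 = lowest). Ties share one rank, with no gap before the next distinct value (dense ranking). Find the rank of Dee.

Sorted (ascending): 49, 49, 53, 57, 61, 83, 84, 94, 94
The 2 values of 49 share dense rank 1.
The 2 values of 94 share dense rank 7.
Remaining distinct values take the next consecutive integers.
Dee has value 94 → rank 7.

7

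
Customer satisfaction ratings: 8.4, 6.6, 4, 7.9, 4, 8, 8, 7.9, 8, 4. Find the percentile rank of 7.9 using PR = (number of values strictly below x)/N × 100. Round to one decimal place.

N = 10.
Strictly below 7.9: 4. Equal to 7.9: 2.
PR = 4/10 × 100 = 40.0

40.0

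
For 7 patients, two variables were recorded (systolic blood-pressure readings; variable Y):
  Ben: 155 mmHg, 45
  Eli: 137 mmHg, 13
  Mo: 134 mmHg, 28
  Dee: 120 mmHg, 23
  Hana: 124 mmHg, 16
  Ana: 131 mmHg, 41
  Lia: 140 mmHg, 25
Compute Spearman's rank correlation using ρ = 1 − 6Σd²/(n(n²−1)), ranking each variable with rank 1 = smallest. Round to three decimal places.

0.393

Ranks of variable 1: 7, 5, 4, 1, 2, 3, 6
Ranks of variable 2: 7, 1, 5, 3, 2, 6, 4
d = r₁ − r₂: 0, 4, -1, -2, 0, -3, 2
d²: 0, 16, 1, 4, 0, 9, 4; Σd² = 34
ρ = 1 − 6·34/(7·48) = 1 − 204/336 = 0.393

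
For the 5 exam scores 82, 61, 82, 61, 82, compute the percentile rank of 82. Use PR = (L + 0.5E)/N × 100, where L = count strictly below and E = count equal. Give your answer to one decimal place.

70.0

N = 5.
Strictly below 82: 2. Equal to 82: 3.
PR = (2 + 0.5·3)/5 × 100 = 70.0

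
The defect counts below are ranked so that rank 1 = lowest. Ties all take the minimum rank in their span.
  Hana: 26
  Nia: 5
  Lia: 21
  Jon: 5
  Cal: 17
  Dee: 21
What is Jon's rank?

1

Sorted (ascending): 5, 5, 17, 21, 21, 26
The 2 values of 5 occupy positions 1–2 → each gets rank 1.
The 2 values of 21 occupy positions 4–5 → each gets rank 4.
Jon has value 5 → rank 1.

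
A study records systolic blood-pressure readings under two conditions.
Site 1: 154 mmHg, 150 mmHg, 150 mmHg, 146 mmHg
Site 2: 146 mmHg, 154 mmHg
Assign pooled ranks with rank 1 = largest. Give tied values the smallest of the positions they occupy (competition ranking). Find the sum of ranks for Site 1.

Sorted (descending): 154, 154, 150, 150, 146, 146
The 2 values of 154 occupy positions 1–2 → each gets rank 1.
The 2 values of 150 occupy positions 3–4 → each gets rank 3.
The 2 values of 146 occupy positions 5–6 → each gets rank 5.
Site 1 values → pooled ranks: 154→1, 150→3, 150→3, 146→5
Rank sum = 1 + 3 + 3 + 5 = 12

12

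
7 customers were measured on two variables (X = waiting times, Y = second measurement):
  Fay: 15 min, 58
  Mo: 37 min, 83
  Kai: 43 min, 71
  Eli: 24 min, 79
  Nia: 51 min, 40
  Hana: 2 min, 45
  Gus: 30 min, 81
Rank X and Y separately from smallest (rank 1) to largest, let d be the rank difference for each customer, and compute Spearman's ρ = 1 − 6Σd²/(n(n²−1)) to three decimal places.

0.036

Ranks of variable 1: 2, 5, 6, 3, 7, 1, 4
Ranks of variable 2: 3, 7, 4, 5, 1, 2, 6
d = r₁ − r₂: -1, -2, 2, -2, 6, -1, -2
d²: 1, 4, 4, 4, 36, 1, 4; Σd² = 54
ρ = 1 − 6·54/(7·48) = 1 − 324/336 = 0.036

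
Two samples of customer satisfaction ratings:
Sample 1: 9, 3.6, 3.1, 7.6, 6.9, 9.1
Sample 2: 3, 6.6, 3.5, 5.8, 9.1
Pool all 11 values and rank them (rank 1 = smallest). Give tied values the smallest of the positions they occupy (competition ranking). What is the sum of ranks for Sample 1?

40

Sorted (ascending): 3, 3.1, 3.5, 3.6, 5.8, 6.6, 6.9, 7.6, 9, 9.1, 9.1
The 2 values of 9.1 occupy positions 10–11 → each gets rank 10.
Sample 1 values → pooled ranks: 9→9, 3.6→4, 3.1→2, 7.6→8, 6.9→7, 9.1→10
Rank sum = 9 + 4 + 2 + 8 + 7 + 10 = 40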